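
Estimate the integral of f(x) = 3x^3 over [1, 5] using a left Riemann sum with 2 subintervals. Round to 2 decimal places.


Left Riemann sum uses left endpoints of each subinterval.
Interval: [1, 5], n = 2
dx = (5 - 1) / 2 = 2
Left endpoints: [1, 3]
f values: [3, 81]
Sum = dx * (sum of f values)
= 2 * 84
= 168 = 168.00

168.00


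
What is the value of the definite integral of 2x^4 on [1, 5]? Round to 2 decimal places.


Find the antiderivative of 2x^4:
F(x) = 2/5 * x^5
Apply the Fundamental Theorem of Calculus:
F(5) - F(1)
= 2/5 * 5^5 - 2/5 * 1^5
= 2/5 * (3125 - 1)
= 2/5 * 3124
= 6248/5 = 1249.60

1249.60


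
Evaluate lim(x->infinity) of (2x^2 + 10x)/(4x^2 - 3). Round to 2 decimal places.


For limits at infinity with equal-degree polynomials,
we compare leading coefficients.
Numerator leading term: 2x^2
Denominator leading term: 4x^2
Divide both by x^2:
lim = (2 + 10/x) / (4 - 3/x^2)
As x -> infinity, the 1/x and 1/x^2 terms vanish:
= 2/4 = 1/2 = 0.50

0.50


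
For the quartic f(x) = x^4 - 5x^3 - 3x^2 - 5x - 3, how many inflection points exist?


Inflection points occur where f''(x) = 0 and concavity changes.
f(x) = x^4 - 5x^3 - 3x^2 - 5x - 3
f'(x) = 4x^3 - 15x^2 - 6x - 5
f''(x) = 12x^2 - 30x - 6
This is a quadratic in x. Use the discriminant to count real roots.
Discriminant = (-30)^2 - 4 * 12 * (-6)
= 900 - (-288)
= 1188
Since discriminant > 0, f''(x) = 0 has 2 distinct real solutions.
A quadratic with two distinct real roots changes sign at each root, so concavity changes at both.
Number of inflection points: 2

2


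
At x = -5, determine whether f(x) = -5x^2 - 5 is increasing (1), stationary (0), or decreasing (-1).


Compute f'(x) to determine behavior:
f'(x) = -10x
f'(-5) = -10 * (-5) + 0
= 50 + 0
= 50
Since f'(-5) > 0, the function is increasing (1)

1


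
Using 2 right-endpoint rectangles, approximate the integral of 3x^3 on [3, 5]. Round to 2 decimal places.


Right Riemann sum uses right endpoints of each subinterval.
Interval: [3, 5], n = 2
dx = (5 - 3) / 2 = 1
Right endpoints: [4, 5]
f values: [192, 375]
Sum = dx * (sum of f values)
= 1 * 567
= 567 = 567.00

567.00


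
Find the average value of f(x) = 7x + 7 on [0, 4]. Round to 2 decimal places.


Average value = 1/(b-a) * integral from a to b of f(x) dx
First compute the integral of 7x + 7:
F(x) = (7/2)x^2 + 7x
F(4) = 7/2 * 16 + 7 * 4 = 84
F(0) = 7/2 * 0 + 7 * 0 = 0
Integral = 84 - 0 = 84
Average = 84 / (4 - 0) = 84 / 4
= 21 = 21.00

21.00


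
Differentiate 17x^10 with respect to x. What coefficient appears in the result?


We apply the power rule: d/dx [ax^n] = a*n * x^(n-1)
d/dx [17x^10]
= 17 * 10 * x^(10-1)
= 170x^9
The coefficient is 170

170


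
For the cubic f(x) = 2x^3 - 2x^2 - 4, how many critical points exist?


Find where f'(x) = 0:
f(x) = 2x^3 - 2x^2 - 4
f'(x) = 6x^2 - 4x
This is a quadratic in x. Use the discriminant to count real roots.
Discriminant = (-4)^2 - 4 * 6 * 0
= 16 - 0
= 16
Since discriminant > 0, f'(x) = 0 has 2 real solutions.
Number of critical points: 2

2


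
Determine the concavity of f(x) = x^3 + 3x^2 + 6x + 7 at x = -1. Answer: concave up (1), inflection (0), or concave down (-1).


Concavity is determined by the sign of f''(x).
f(x) = x^3 + 3x^2 + 6x + 7
f'(x) = 3x^2 + 6x + 6
f''(x) = 6x + 6
f''(-1) = 6 * (-1) + 6
= -6 + 6
= 0
f''(-1) = 0, and f''(x) is linear with nonzero slope 6, so f'' changes sign at x = -1. Hence the function is at an inflection point (0)

0


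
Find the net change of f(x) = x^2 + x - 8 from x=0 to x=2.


Net change = f(b) - f(a)
f(x) = x^2 + x - 8
Compute f(2):
f(2) = 1 * 2^2 + 1 * 2 - 8
= 4 + 2 - 8
= -2
Compute f(0):
f(0) = 1 * 0^2 + 1 * 0 - 8
= 0 + 0 - 8
= -8
Net change = -2 - (-8) = 6

6


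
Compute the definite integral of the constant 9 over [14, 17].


The integral of a constant k over [a, b] equals k * (b - a).
integral from 14 to 17 of 9 dx
= 9 * (17 - 14)
= 9 * 3
= 27

27


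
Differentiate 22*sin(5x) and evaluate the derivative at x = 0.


Apply the chain rule to differentiate 22*sin(5x):
d/dx [22*sin(5x)]
= 22 * cos(5x) * d/dx(5x)
= 22 * 5 * cos(5x)
= 110 * cos(5x)
Evaluate at x = 0:
= 110 * cos(0)
= 110 * 1
= 110

110


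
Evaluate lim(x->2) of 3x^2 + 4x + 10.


Since polynomials are continuous, we use direct substitution.
lim(x->2) of 3x^2 + 4x + 10
= 3 * 2^2 + 4 * 2 + 10
= 12 + 8 + 10
= 30

30


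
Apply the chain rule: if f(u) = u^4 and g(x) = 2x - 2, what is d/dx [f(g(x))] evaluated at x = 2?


Using the chain rule: (f(g(x)))' = f'(g(x)) * g'(x)
First, find g(2):
g(2) = 2 * 2 - 2 = 2
Next, f'(u) = 4u^3
And g'(x) = 2
So f'(g(2)) * g'(2)
= 4 * 2^3 * 2
= 4 * 8 * 2
= 64

64


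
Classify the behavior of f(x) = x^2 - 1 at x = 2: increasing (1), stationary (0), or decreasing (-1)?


Compute f'(x) to determine behavior:
f'(x) = 2x
f'(2) = 2 * 2 + 0
= 4 + 0
= 4
Since f'(2) > 0, the function is increasing (1)

1


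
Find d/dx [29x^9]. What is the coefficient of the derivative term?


We apply the power rule: d/dx [ax^n] = a*n * x^(n-1)
d/dx [29x^9]
= 29 * 9 * x^(9-1)
= 261x^8
The coefficient is 261

261


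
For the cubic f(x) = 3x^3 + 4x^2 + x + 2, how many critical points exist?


Find where f'(x) = 0:
f(x) = 3x^3 + 4x^2 + x + 2
f'(x) = 9x^2 + 8x + 1
This is a quadratic in x. Use the discriminant to count real roots.
Discriminant = (8)^2 - 4 * 9 * 1
= 64 - 36
= 28
Since discriminant > 0, f'(x) = 0 has 2 real solutions.
Number of critical points: 2

2


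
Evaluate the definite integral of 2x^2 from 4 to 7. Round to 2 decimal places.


Find the antiderivative of 2x^2:
F(x) = 2/3 * x^3
Apply the Fundamental Theorem of Calculus:
F(7) - F(4)
= 2/3 * 7^3 - 2/3 * 4^3
= 2/3 * (343 - 64)
= 2/3 * 279
= 186 = 186.00

186.00


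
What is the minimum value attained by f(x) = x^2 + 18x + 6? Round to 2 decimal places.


For a quadratic f(x) = ax^2 + bx + c with a > 0, the minimum is at the vertex.
Vertex x-coordinate: x = -b/(2a)
x = -(18) / (2 * 1)
x = -18/2 = -9
Substitute back to find the minimum value:
f(-9) = 1 * (-9)^2 + 18 * (-9) + 6
= 81 - 162 + 6
= -75 = -75.00

-75.00


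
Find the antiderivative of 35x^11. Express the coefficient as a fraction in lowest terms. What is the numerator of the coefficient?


Apply the power rule for integration:
integral of ax^n dx = a/(n+1) * x^(n+1) + C
integral of 35x^11 dx
= 35/12 * x^12 + C
The coefficient in lowest terms is 35/12, and its numerator is 35

35


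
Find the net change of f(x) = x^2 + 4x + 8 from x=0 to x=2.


Net change = f(b) - f(a)
f(x) = x^2 + 4x + 8
Compute f(2):
f(2) = 1 * 2^2 + 4 * 2 + 8
= 4 + 8 + 8
= 20
Compute f(0):
f(0) = 1 * 0^2 + 4 * 0 + 8
= 0 + 0 + 8
= 8
Net change = 20 - 8 = 12

12


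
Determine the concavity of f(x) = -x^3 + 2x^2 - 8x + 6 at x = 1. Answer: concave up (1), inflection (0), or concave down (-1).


Concavity is determined by the sign of f''(x).
f(x) = -x^3 + 2x^2 - 8x + 6
f'(x) = -3x^2 + 4x - 8
f''(x) = -6x + 4
f''(1) = -6 * 1 + 4
= -6 + 4
= -2
Since f''(1) < 0, the function is concave down (-1)

-1


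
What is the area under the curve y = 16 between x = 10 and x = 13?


The area under a constant function y = 16 is a rectangle.
Width = 13 - 10 = 3
Height = 16
Area = width * height
= 3 * 16
= 48

48


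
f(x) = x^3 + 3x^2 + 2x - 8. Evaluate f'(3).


Differentiate f(x) = x^3 + 3x^2 + 2x - 8 term by term:
f'(x) = 3x^2 + 6x + 2
Substitute x = 3:
f'(3) = 3 * 3^2 + 6 * 3 + 2
= 27 + 18 + 2
= 47

47


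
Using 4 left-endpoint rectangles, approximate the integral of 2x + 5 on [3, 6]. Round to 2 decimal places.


Left Riemann sum uses left endpoints of each subinterval.
Interval: [3, 6], n = 4
dx = (6 - 3) / 4 = 3/4
Left endpoints: [3, 15/4, 9/2, 21/4]
f values: [11, 25/2, 14, 31/2]
Sum = dx * (sum of f values)
= 3/4 * 53
= 159/4 = 39.75

39.75


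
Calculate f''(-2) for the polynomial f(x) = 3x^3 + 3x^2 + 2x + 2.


First derivative:
f'(x) = 9x^2 + 6x + 2
Second derivative:
f''(x) = 18x + 6
Substitute x = -2:
f''(-2) = 18 * (-2) + 6
= -36 + 6
= -30

-30


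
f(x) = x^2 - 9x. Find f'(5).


Differentiate term by term using power and sum rules:
f(x) = x^2 - 9x
f'(x) = 2x - 9
Substitute x = 5:
f'(5) = 2 * 5 - 9
= 10 - 9
= 1

1


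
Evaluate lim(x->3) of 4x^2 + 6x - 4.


Since polynomials are continuous, we use direct substitution.
lim(x->3) of 4x^2 + 6x - 4
= 4 * 3^2 + 6 * 3 - 4
= 36 + 18 - 4
= 50

50


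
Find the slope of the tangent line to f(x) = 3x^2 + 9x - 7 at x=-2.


The slope of the tangent line equals f'(x) at the point.
f(x) = 3x^2 + 9x - 7
f'(x) = 6x + 9
At x = -2:
f'(-2) = 6 * (-2) + 9
= -12 + 9
= -3

-3


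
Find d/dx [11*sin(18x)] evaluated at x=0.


Apply the chain rule to differentiate 11*sin(18x):
d/dx [11*sin(18x)]
= 11 * cos(18x) * d/dx(18x)
= 11 * 18 * cos(18x)
= 198 * cos(18x)
Evaluate at x = 0:
= 198 * cos(0)
= 198 * 1
= 198

198


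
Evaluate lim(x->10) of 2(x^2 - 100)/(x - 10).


Direct substitution gives 0/0, so we factor the numerator.
Factor: 2(x^2 - 100) = 2 * (x - 10)(x + 10)
Cancel the common factor (x - 10):
2(x^2 - 100)/(x - 10) = 2 * (x + 10)
Now substitute x = 10:
= 2 * (10 + 10) = 40

40


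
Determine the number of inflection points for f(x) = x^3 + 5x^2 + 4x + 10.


Inflection points occur where f''(x) = 0 and concavity changes.
f(x) = x^3 + 5x^2 + 4x + 10
f'(x) = 3x^2 + 10x + 4
f''(x) = 6x + 10
Set f''(x) = 0:
6x + 10 = 0
x = -10 / 6 = -5/3
Since f''(x) is linear (degree 1), it changes sign at this point.
Therefore there is exactly 1 inflection point.

1


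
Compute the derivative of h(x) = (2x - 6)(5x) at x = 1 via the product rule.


Let u(x) = 2x - 6 and v(x) = 5x
u'(x) = 2
v'(x) = 5
Product rule: h'(x) = u'(x)*v(x) + u(x)*v'(x)
= 2 * (5x) + (2x - 6) * 5
At x = 1:
u(1) = 2 * 1 - 6 = -4
v(1) = 5 * 1 + 0 = 5
h'(1) = 2 * 5 + (-4) * 5
= 10 - 20
= -10

-10


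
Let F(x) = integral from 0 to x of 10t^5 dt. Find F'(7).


By the Fundamental Theorem of Calculus (Part 1):
If F(x) = integral from 0 to x of f(t) dt, then F'(x) = f(x)
Here f(t) = 10t^5
So F'(x) = 10x^5
Evaluate at x = 7:
F'(7) = 10 * 7^5
= 10 * 16807
= 168070

168070


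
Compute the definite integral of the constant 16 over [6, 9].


The integral of a constant k over [a, b] equals k * (b - a).
integral from 6 to 9 of 16 dx
= 16 * (9 - 6)
= 16 * 3
= 48

48


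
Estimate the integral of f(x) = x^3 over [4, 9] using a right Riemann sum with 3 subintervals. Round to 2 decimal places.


Right Riemann sum uses right endpoints of each subinterval.
Interval: [4, 9], n = 3
dx = (9 - 4) / 3 = 5/3
Right endpoints: [17/3, 22/3, 9]
f values: [4913/27, 10648/27, 729]
Sum = dx * (sum of f values)
= 5/3 * 3916/3
= 19580/9 ≈ 2175.56

2175.56


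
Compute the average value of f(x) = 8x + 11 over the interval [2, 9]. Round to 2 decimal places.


Average value = 1/(b-a) * integral from a to b of f(x) dx
First compute the integral of 8x + 11:
F(x) = 4x^2 + 11x
F(9) = 4 * 81 + 11 * 9 = 423
F(2) = 4 * 4 + 11 * 2 = 38
Integral = 423 - 38 = 385
Average = 385 / (9 - 2) = 385 / 7
= 55 = 55.00

55.00


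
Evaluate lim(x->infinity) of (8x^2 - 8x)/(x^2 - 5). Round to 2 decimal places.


For limits at infinity with equal-degree polynomials,
we compare leading coefficients.
Numerator leading term: 8x^2
Denominator leading term: x^2
Divide both by x^2:
lim = (8 - 8/x) / (1 - 5/x^2)
As x -> infinity, the 1/x and 1/x^2 terms vanish:
= 8/1 = 8 = 8.00

8.00


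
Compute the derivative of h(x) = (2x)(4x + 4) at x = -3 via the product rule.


Let u(x) = 2x and v(x) = 4x + 4
u'(x) = 2
v'(x) = 4
Product rule: h'(x) = u'(x)*v(x) + u(x)*v'(x)
= 2 * (4x + 4) + (2x) * 4
At x = -3:
u(-3) = 2 * (-3) + 0 = -6
v(-3) = 4 * (-3) + 4 = -8
h'(-3) = 2 * (-8) + (-6) * 4
= -16 - 24
= -40

-40


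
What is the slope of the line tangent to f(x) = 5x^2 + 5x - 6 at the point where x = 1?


The slope of the tangent line equals f'(x) at the point.
f(x) = 5x^2 + 5x - 6
f'(x) = 10x + 5
At x = 1:
f'(1) = 10 * 1 + 5
= 10 + 5
= 15

15


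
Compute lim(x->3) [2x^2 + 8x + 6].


Since polynomials are continuous, we use direct substitution.
lim(x->3) of 2x^2 + 8x + 6
= 2 * 3^2 + 8 * 3 + 6
= 18 + 24 + 6
= 48

48


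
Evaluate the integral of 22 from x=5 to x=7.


The integral of a constant k over [a, b] equals k * (b - a).
integral from 5 to 7 of 22 dx
= 22 * (7 - 5)
= 22 * 2
= 44

44


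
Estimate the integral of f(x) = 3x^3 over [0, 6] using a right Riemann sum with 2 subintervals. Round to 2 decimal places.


Right Riemann sum uses right endpoints of each subinterval.
Interval: [0, 6], n = 2
dx = (6 - 0) / 2 = 3
Right endpoints: [3, 6]
f values: [81, 648]
Sum = dx * (sum of f values)
= 3 * 729
= 2187 = 2187.00

2187.00


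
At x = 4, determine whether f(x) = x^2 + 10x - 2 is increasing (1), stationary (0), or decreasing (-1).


Compute f'(x) to determine behavior:
f'(x) = 2x + 10
f'(4) = 2 * 4 + 10
= 8 + 10
= 18
Since f'(4) > 0, the function is increasing (1)

1


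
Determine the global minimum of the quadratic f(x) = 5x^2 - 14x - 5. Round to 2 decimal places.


For a quadratic f(x) = ax^2 + bx + c with a > 0, the minimum is at the vertex.
Vertex x-coordinate: x = -b/(2a)
x = -(-14) / (2 * 5)
x = 14/10 = 7/5
Substitute back to find the minimum value:
f(7/5) = 5 * (7/5)^2 - 14 * (7/5) - 5
= 49/5 - 98/5 - 5
= -74/5 = -14.80

-14.80


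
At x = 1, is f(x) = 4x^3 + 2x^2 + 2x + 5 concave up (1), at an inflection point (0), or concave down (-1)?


Concavity is determined by the sign of f''(x).
f(x) = 4x^3 + 2x^2 + 2x + 5
f'(x) = 12x^2 + 4x + 2
f''(x) = 24x + 4
f''(1) = 24 * 1 + 4
= 24 + 4
= 28
Since f''(1) > 0, the function is concave up (1)

1


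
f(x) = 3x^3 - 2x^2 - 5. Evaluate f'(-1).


Differentiate f(x) = 3x^3 - 2x^2 - 5 term by term:
f'(x) = 9x^2 - 4x
Substitute x = -1:
f'(-1) = 9 * (-1)^2 - 4 * (-1) + 0
= 9 + 4 + 0
= 13

13


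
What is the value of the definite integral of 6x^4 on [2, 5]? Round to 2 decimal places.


Find the antiderivative of 6x^4:
F(x) = 6/5 * x^5
Apply the Fundamental Theorem of Calculus:
F(5) - F(2)
= 6/5 * 5^5 - 6/5 * 2^5
= 6/5 * (3125 - 32)
= 6/5 * 3093
= 18558/5 = 3711.60

3711.60


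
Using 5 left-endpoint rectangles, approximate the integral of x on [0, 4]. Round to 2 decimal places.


Left Riemann sum uses left endpoints of each subinterval.
Interval: [0, 4], n = 5
dx = (4 - 0) / 5 = 4/5
Left endpoints: [0, 4/5, 8/5, 12/5, 16/5]
f values: [0, 4/5, 8/5, 12/5, 16/5]
Sum = dx * (sum of f values)
= 4/5 * 8
= 32/5 = 6.40

6.40


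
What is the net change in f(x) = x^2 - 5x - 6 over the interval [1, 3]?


Net change = f(b) - f(a)
f(x) = x^2 - 5x - 6
Compute f(3):
f(3) = 1 * 3^2 - 5 * 3 - 6
= 9 - 15 - 6
= -12
Compute f(1):
f(1) = 1 * 1^2 - 5 * 1 - 6
= 1 - 5 - 6
= -10
Net change = -12 - (-10) = -2

-2


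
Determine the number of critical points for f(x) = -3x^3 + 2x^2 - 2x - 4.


Find where f'(x) = 0:
f(x) = -3x^3 + 2x^2 - 2x - 4
f'(x) = -9x^2 + 4x - 2
This is a quadratic in x. Use the discriminant to count real roots.
Discriminant = (4)^2 - 4 * (-9) * (-2)
= 16 - 72
= -56
Since discriminant < 0, f'(x) = 0 has no real solutions.
Number of critical points: 0

0


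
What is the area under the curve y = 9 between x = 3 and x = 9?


The area under a constant function y = 9 is a rectangle.
Width = 9 - 3 = 6
Height = 9
Area = width * height
= 6 * 9
= 54

54


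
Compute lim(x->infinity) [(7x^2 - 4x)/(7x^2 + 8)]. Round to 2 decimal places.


For limits at infinity with equal-degree polynomials,
we compare leading coefficients.
Numerator leading term: 7x^2
Denominator leading term: 7x^2
Divide both by x^2:
lim = (7 - 4/x) / (7 + 8/x^2)
As x -> infinity, the 1/x and 1/x^2 terms vanish:
= 7/7 = 1 = 1.00

1.00


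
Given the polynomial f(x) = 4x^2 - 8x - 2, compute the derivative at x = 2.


Differentiate term by term using power and sum rules:
f(x) = 4x^2 - 8x - 2
f'(x) = 8x - 8
Substitute x = 2:
f'(2) = 8 * 2 - 8
= 16 - 8
= 8

8


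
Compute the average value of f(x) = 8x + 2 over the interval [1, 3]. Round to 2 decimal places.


Average value = 1/(b-a) * integral from a to b of f(x) dx
First compute the integral of 8x + 2:
F(x) = 4x^2 + 2x
F(3) = 4 * 9 + 2 * 3 = 42
F(1) = 4 * 1 + 2 * 1 = 6
Integral = 42 - 6 = 36
Average = 36 / (3 - 1) = 36 / 2
= 18 = 18.00

18.00


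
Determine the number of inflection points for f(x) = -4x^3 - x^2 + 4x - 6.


Inflection points occur where f''(x) = 0 and concavity changes.
f(x) = -4x^3 - x^2 + 4x - 6
f'(x) = -12x^2 - 2x + 4
f''(x) = -24x - 2
Set f''(x) = 0:
-24x - 2 = 0
x = 2 / (-24) = -1/12
Since f''(x) is linear (degree 1), it changes sign at this point.
Therefore there is exactly 1 inflection point.

1


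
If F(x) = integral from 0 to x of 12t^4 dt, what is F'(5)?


By the Fundamental Theorem of Calculus (Part 1):
If F(x) = integral from 0 to x of f(t) dt, then F'(x) = f(x)
Here f(t) = 12t^4
So F'(x) = 12x^4
Evaluate at x = 5:
F'(5) = 12 * 5^4
= 12 * 625
= 7500

7500


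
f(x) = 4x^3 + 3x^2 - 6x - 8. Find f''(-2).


First derivative:
f'(x) = 12x^2 + 6x - 6
Second derivative:
f''(x) = 24x + 6
Substitute x = -2:
f''(-2) = 24 * (-2) + 6
= -48 + 6
= -42

-42


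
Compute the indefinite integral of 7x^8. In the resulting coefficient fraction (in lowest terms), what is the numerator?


Apply the power rule for integration:
integral of ax^n dx = a/(n+1) * x^(n+1) + C
integral of 7x^8 dx
= 7/9 * x^9 + C
The coefficient in lowest terms is 7/9, and its numerator is 7

7


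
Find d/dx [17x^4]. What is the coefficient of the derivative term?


We apply the power rule: d/dx [ax^n] = a*n * x^(n-1)
d/dx [17x^4]
= 17 * 4 * x^(4-1)
= 68x^3
The coefficient is 68

68


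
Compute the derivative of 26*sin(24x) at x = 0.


Apply the chain rule to differentiate 26*sin(24x):
d/dx [26*sin(24x)]
= 26 * cos(24x) * d/dx(24x)
= 26 * 24 * cos(24x)
= 624 * cos(24x)
Evaluate at x = 0:
= 624 * cos(0)
= 624 * 1
= 624

624


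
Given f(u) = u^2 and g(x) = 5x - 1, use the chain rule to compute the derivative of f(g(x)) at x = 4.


Using the chain rule: (f(g(x)))' = f'(g(x)) * g'(x)
First, find g(4):
g(4) = 5 * 4 - 1 = 19
Next, f'(u) = 2u
And g'(x) = 5
So f'(g(4)) * g'(4)
= 2 * 19 * 5
= 190

190


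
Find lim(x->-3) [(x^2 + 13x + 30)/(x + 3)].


Direct substitution gives 0/0, so we factor the numerator.
Factor: (x^2 + 13x + 30) = (x + 3)(x + 10)
Cancel the common factor (x + 3):
(x^2 + 13x + 30)/(x + 3) = (x + 10)
Now substitute x = -3:
= (-3) - (-10) = 7

7


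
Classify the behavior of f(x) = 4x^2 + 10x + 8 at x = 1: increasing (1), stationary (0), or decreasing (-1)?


Compute f'(x) to determine behavior:
f'(x) = 8x + 10
f'(1) = 8 * 1 + 10
= 8 + 10
= 18
Since f'(1) > 0, the function is increasing (1)

1


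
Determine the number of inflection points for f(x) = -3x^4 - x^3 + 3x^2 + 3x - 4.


Inflection points occur where f''(x) = 0 and concavity changes.
f(x) = -3x^4 - x^3 + 3x^2 + 3x - 4
f'(x) = -12x^3 - 3x^2 + 6x + 3
f''(x) = -36x^2 - 6x + 6
This is a quadratic in x. Use the discriminant to count real roots.
Discriminant = (-6)^2 - 4 * (-36) * 6
= 36 - (-864)
= 900
Since discriminant > 0, f''(x) = 0 has 2 distinct real solutions.
A quadratic with two distinct real roots changes sign at each root, so concavity changes at both.
Number of inflection points: 2

2


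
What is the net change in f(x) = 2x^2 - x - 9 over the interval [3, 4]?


Net change = f(b) - f(a)
f(x) = 2x^2 - x - 9
Compute f(4):
f(4) = 2 * 4^2 - 1 * 4 - 9
= 32 - 4 - 9
= 19
Compute f(3):
f(3) = 2 * 3^2 - 1 * 3 - 9
= 18 - 3 - 9
= 6
Net change = 19 - 6 = 13

13


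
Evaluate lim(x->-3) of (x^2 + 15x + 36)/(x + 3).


Direct substitution gives 0/0, so we factor the numerator.
Factor: (x^2 + 15x + 36) = (x + 3)(x + 12)
Cancel the common factor (x + 3):
(x^2 + 15x + 36)/(x + 3) = (x + 12)
Now substitute x = -3:
= (-3) - (-12) = 9

9


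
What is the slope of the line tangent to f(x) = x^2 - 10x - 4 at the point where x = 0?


The slope of the tangent line equals f'(x) at the point.
f(x) = x^2 - 10x - 4
f'(x) = 2x - 10
At x = 0:
f'(0) = 2 * 0 - 10
= 0 - 10
= -10

-10


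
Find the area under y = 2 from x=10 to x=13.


The area under a constant function y = 2 is a rectangle.
Width = 13 - 10 = 3
Height = 2
Area = width * height
= 3 * 2
= 6

6


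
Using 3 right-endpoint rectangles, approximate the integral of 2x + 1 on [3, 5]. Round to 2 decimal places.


Right Riemann sum uses right endpoints of each subinterval.
Interval: [3, 5], n = 3
dx = (5 - 3) / 3 = 2/3
Right endpoints: [11/3, 13/3, 5]
f values: [25/3, 29/3, 11]
Sum = dx * (sum of f values)
= 2/3 * 29
= 58/3 ≈ 19.33

19.33


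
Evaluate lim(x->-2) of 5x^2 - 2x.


Since polynomials are continuous, we use direct substitution.
lim(x->-2) of 5x^2 - 2x
= 5 * (-2)^2 - 2 * (-2) + 0
= 20 + 4 + 0
= 24

24


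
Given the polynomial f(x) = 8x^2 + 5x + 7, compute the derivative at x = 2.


Differentiate term by term using power and sum rules:
f(x) = 8x^2 + 5x + 7
f'(x) = 16x + 5
Substitute x = 2:
f'(2) = 16 * 2 + 5
= 32 + 5
= 37

37


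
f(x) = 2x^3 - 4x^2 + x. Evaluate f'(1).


Differentiate f(x) = 2x^3 - 4x^2 + x term by term:
f'(x) = 6x^2 - 8x + 1
Substitute x = 1:
f'(1) = 6 * 1^2 - 8 * 1 + 1
= 6 - 8 + 1
= -1

-1


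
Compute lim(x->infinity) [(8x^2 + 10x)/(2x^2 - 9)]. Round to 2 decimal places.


For limits at infinity with equal-degree polynomials,
we compare leading coefficients.
Numerator leading term: 8x^2
Denominator leading term: 2x^2
Divide both by x^2:
lim = (8 + 10/x) / (2 - 9/x^2)
As x -> infinity, the 1/x and 1/x^2 terms vanish:
= 8/2 = 4 = 4.00

4.00


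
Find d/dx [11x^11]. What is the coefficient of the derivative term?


We apply the power rule: d/dx [ax^n] = a*n * x^(n-1)
d/dx [11x^11]
= 11 * 11 * x^(11-1)
= 121x^10
The coefficient is 121

121


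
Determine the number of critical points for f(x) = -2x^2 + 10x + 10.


Find where f'(x) = 0:
f'(x) = -4x + 10
Set f'(x) = 0:
-4x + 10 = 0
x = -10 / (-4) = 5/2
This is a linear equation in x, so there is exactly one solution.
Number of critical points: 1

1


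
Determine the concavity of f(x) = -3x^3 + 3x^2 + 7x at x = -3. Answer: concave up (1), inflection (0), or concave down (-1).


Concavity is determined by the sign of f''(x).
f(x) = -3x^3 + 3x^2 + 7x
f'(x) = -9x^2 + 6x + 7
f''(x) = -18x + 6
f''(-3) = -18 * (-3) + 6
= 54 + 6
= 60
Since f''(-3) > 0, the function is concave up (1)

1


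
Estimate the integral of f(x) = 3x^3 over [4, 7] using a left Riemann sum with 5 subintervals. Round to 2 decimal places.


Left Riemann sum uses left endpoints of each subinterval.
Interval: [4, 7], n = 5
dx = (7 - 4) / 5 = 3/5
Left endpoints: [4, 23/5, 26/5, 29/5, 32/5]
f values: [192, 36501/125, 52728/125, 73167/125, 98304/125]
Sum = dx * (sum of f values)
= 3/5 * 11388/5
= 34164/25 = 1366.56

1366.56


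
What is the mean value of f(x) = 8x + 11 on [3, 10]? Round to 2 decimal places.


Average value = 1/(b-a) * integral from a to b of f(x) dx
First compute the integral of 8x + 11:
F(x) = 4x^2 + 11x
F(10) = 4 * 100 + 11 * 10 = 510
F(3) = 4 * 9 + 11 * 3 = 69
Integral = 510 - 69 = 441
Average = 441 / (10 - 3) = 441 / 7
= 63 = 63.00

63.00


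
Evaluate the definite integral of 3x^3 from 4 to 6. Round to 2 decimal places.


Find the antiderivative of 3x^3:
F(x) = 3/4 * x^4
Apply the Fundamental Theorem of Calculus:
F(6) - F(4)
= 3/4 * 6^4 - 3/4 * 4^4
= 3/4 * (1296 - 256)
= 3/4 * 1040
= 780 = 780.00

780.00


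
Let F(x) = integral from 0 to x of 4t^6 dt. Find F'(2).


By the Fundamental Theorem of Calculus (Part 1):
If F(x) = integral from 0 to x of f(t) dt, then F'(x) = f(x)
Here f(t) = 4t^6
So F'(x) = 4x^6
Evaluate at x = 2:
F'(2) = 4 * 2^6
= 4 * 64
= 256

256


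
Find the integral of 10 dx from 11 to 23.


The integral of a constant k over [a, b] equals k * (b - a).
integral from 11 to 23 of 10 dx
= 10 * (23 - 11)
= 10 * 12
= 120

120


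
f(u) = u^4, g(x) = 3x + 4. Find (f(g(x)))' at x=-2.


Using the chain rule: (f(g(x)))' = f'(g(x)) * g'(x)
First, find g(-2):
g(-2) = 3 * (-2) + 4 = -2
Next, f'(u) = 4u^3
And g'(x) = 3
So f'(g(-2)) * g'(-2)
= 4 * (-2)^3 * 3
= 4 * (-8) * 3
= -96

-96


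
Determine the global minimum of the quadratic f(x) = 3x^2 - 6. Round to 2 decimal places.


For a quadratic f(x) = ax^2 + bx + c with a > 0, the minimum is at the vertex.
Vertex x-coordinate: x = -b/(2a)
x = -(0) / (2 * 3)
x = 0/6 = 0
Substitute back to find the minimum value:
f(0) = 3 * 0^2 + 0 * 0 - 6
= 0 + 0 - 6
= -6 = -6.00

-6.00


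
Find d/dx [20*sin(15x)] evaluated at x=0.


Apply the chain rule to differentiate 20*sin(15x):
d/dx [20*sin(15x)]
= 20 * cos(15x) * d/dx(15x)
= 20 * 15 * cos(15x)
= 300 * cos(15x)
Evaluate at x = 0:
= 300 * cos(0)
= 300 * 1
= 300

300


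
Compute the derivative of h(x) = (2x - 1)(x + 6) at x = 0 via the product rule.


Let u(x) = 2x - 1 and v(x) = x + 6
u'(x) = 2
v'(x) = 1
Product rule: h'(x) = u'(x)*v(x) + u(x)*v'(x)
= 2 * (x + 6) + (2x - 1) * 1
At x = 0:
u(0) = 2 * 0 - 1 = -1
v(0) = 1 * 0 + 6 = 6
h'(0) = 2 * 6 + (-1) * 1
= 12 - 1
= 11

11


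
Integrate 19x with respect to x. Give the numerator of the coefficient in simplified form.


Apply the power rule for integration:
integral of ax^n dx = a/(n+1) * x^(n+1) + C
integral of 19x dx
= 19/2 * x^2 + C
The coefficient in lowest terms is 19/2, and its numerator is 19

19


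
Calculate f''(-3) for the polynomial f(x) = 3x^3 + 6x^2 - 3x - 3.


First derivative:
f'(x) = 9x^2 + 12x - 3
Second derivative:
f''(x) = 18x + 12
Substitute x = -3:
f''(-3) = 18 * (-3) + 12
= -54 + 12
= -42

-42


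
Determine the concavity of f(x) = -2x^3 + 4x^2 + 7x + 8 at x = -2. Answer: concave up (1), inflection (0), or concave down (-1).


Concavity is determined by the sign of f''(x).
f(x) = -2x^3 + 4x^2 + 7x + 8
f'(x) = -6x^2 + 8x + 7
f''(x) = -12x + 8
f''(-2) = -12 * (-2) + 8
= 24 + 8
= 32
Since f''(-2) > 0, the function is concave up (1)

1


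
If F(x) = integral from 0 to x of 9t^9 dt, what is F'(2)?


By the Fundamental Theorem of Calculus (Part 1):
If F(x) = integral from 0 to x of f(t) dt, then F'(x) = f(x)
Here f(t) = 9t^9
So F'(x) = 9x^9
Evaluate at x = 2:
F'(2) = 9 * 2^9
= 9 * 512
= 4608

4608


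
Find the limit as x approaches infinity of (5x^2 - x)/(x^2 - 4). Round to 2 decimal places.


For limits at infinity with equal-degree polynomials,
we compare leading coefficients.
Numerator leading term: 5x^2
Denominator leading term: x^2
Divide both by x^2:
lim = (5 - 1/x) / (1 - 4/x^2)
As x -> infinity, the 1/x and 1/x^2 terms vanish:
= 5/1 = 5 = 5.00

5.00


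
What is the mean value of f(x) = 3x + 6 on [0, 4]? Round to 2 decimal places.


Average value = 1/(b-a) * integral from a to b of f(x) dx
First compute the integral of 3x + 6:
F(x) = (3/2)x^2 + 6x
F(4) = 3/2 * 16 + 6 * 4 = 48
F(0) = 3/2 * 0 + 6 * 0 = 0
Integral = 48 - 0 = 48
Average = 48 / (4 - 0) = 48 / 4
= 12 = 12.00

12.00


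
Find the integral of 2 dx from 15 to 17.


The integral of a constant k over [a, b] equals k * (b - a).
integral from 15 to 17 of 2 dx
= 2 * (17 - 15)
= 2 * 2
= 4

4


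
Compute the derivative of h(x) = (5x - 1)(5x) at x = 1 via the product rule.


Let u(x) = 5x - 1 and v(x) = 5x
u'(x) = 5
v'(x) = 5
Product rule: h'(x) = u'(x)*v(x) + u(x)*v'(x)
= 5 * (5x) + (5x - 1) * 5
At x = 1:
u(1) = 5 * 1 - 1 = 4
v(1) = 5 * 1 + 0 = 5
h'(1) = 5 * 5 + 4 * 5
= 25 + 20
= 45

45


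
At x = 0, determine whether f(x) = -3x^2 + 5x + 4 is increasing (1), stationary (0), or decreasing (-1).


Compute f'(x) to determine behavior:
f'(x) = -6x + 5
f'(0) = -6 * 0 + 5
= 0 + 5
= 5
Since f'(0) > 0, the function is increasing (1)

1


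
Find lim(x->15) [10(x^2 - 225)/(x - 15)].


Direct substitution gives 0/0, so we factor the numerator.
Factor: 10(x^2 - 225) = 10 * (x - 15)(x + 15)
Cancel the common factor (x - 15):
10(x^2 - 225)/(x - 15) = 10 * (x + 15)
Now substitute x = 15:
= 10 * (15 + 15) = 300

300


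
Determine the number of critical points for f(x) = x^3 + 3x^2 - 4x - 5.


Find where f'(x) = 0:
f(x) = x^3 + 3x^2 - 4x - 5
f'(x) = 3x^2 + 6x - 4
This is a quadratic in x. Use the discriminant to count real roots.
Discriminant = (6)^2 - 4 * 3 * (-4)
= 36 - (-48)
= 84
Since discriminant > 0, f'(x) = 0 has 2 real solutions.
Number of critical points: 2

2


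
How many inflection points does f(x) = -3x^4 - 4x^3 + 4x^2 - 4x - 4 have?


Inflection points occur where f''(x) = 0 and concavity changes.
f(x) = -3x^4 - 4x^3 + 4x^2 - 4x - 4
f'(x) = -12x^3 - 12x^2 + 8x - 4
f''(x) = -36x^2 - 24x + 8
This is a quadratic in x. Use the discriminant to count real roots.
Discriminant = (-24)^2 - 4 * (-36) * 8
= 576 - (-1152)
= 1728
Since discriminant > 0, f''(x) = 0 has 2 distinct real solutions.
A quadratic with two distinct real roots changes sign at each root, so concavity changes at both.
Number of inflection points: 2

2


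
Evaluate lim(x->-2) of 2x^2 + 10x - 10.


Since polynomials are continuous, we use direct substitution.
lim(x->-2) of 2x^2 + 10x - 10
= 2 * (-2)^2 + 10 * (-2) - 10
= 8 - 20 - 10
= -22

-22


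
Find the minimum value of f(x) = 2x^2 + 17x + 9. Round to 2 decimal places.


For a quadratic f(x) = ax^2 + bx + c with a > 0, the minimum is at the vertex.
Vertex x-coordinate: x = -b/(2a)
x = -(17) / (2 * 2)
x = -17/4
Substitute back to find the minimum value:
f(-17/4) = 2 * (-17/4)^2 + 17 * (-17/4) + 9
= 289/8 - 289/4 + 9
= -217/8 ≈ -27.13

-27.13


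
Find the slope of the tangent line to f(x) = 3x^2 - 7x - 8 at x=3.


The slope of the tangent line equals f'(x) at the point.
f(x) = 3x^2 - 7x - 8
f'(x) = 6x - 7
At x = 3:
f'(3) = 6 * 3 - 7
= 18 - 7
= 11

11


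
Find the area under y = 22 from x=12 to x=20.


The area under a constant function y = 22 is a rectangle.
Width = 20 - 12 = 8
Height = 22
Area = width * height
= 8 * 22
= 176

176


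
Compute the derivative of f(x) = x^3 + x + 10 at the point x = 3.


Differentiate f(x) = x^3 + x + 10 term by term:
f'(x) = 3x^2 + 1
Substitute x = 3:
f'(3) = 3 * 3^2 + 0 * 3 + 1
= 27 + 0 + 1
= 28

28


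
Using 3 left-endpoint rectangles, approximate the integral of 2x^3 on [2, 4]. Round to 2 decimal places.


Left Riemann sum uses left endpoints of each subinterval.
Interval: [2, 4], n = 3
dx = (4 - 2) / 3 = 2/3
Left endpoints: [2, 8/3, 10/3]
f values: [16, 1024/27, 2000/27]
Sum = dx * (sum of f values)
= 2/3 * 128
= 256/3 ≈ 85.33

85.33


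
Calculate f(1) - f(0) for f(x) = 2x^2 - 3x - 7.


Net change = f(b) - f(a)
f(x) = 2x^2 - 3x - 7
Compute f(1):
f(1) = 2 * 1^2 - 3 * 1 - 7
= 2 - 3 - 7
= -8
Compute f(0):
f(0) = 2 * 0^2 - 3 * 0 - 7
= 0 + 0 - 7
= -7
Net change = -8 - (-7) = -1

-1


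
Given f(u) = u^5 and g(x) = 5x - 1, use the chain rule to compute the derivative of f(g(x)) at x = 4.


Using the chain rule: (f(g(x)))' = f'(g(x)) * g'(x)
First, find g(4):
g(4) = 5 * 4 - 1 = 19
Next, f'(u) = 5u^4
And g'(x) = 5
So f'(g(4)) * g'(4)
= 5 * 19^4 * 5
= 5 * 130321 * 5
= 3258025

3258025


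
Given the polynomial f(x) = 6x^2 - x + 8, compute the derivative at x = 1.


Differentiate term by term using power and sum rules:
f(x) = 6x^2 - x + 8
f'(x) = 12x - 1
Substitute x = 1:
f'(1) = 12 * 1 - 1
= 12 - 1
= 11

11


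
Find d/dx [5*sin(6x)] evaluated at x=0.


Apply the chain rule to differentiate 5*sin(6x):
d/dx [5*sin(6x)]
= 5 * cos(6x) * d/dx(6x)
= 5 * 6 * cos(6x)
= 30 * cos(6x)
Evaluate at x = 0:
= 30 * cos(0)
= 30 * 1
= 30

30


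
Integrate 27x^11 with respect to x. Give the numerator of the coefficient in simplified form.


Apply the power rule for integration:
integral of ax^n dx = a/(n+1) * x^(n+1) + C
integral of 27x^11 dx
= 27/12 * x^12 + C
= 9/4 * x^12 + C
The coefficient in lowest terms is 9/4, and its numerator is 9

9


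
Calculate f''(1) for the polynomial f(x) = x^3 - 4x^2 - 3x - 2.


First derivative:
f'(x) = 3x^2 - 8x - 3
Second derivative:
f''(x) = 6x - 8
Substitute x = 1:
f''(1) = 6 * 1 - 8
= 6 - 8
= -2

-2


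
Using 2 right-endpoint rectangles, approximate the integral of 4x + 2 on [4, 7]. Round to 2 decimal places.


Right Riemann sum uses right endpoints of each subinterval.
Interval: [4, 7], n = 2
dx = (7 - 4) / 2 = 3/2
Right endpoints: [11/2, 7]
f values: [24, 30]
Sum = dx * (sum of f values)
= 3/2 * 54
= 81 = 81.00

81.00


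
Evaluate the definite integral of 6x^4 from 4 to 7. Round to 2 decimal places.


Find the antiderivative of 6x^4:
F(x) = 6/5 * x^5
Apply the Fundamental Theorem of Calculus:
F(7) - F(4)
= 6/5 * 7^5 - 6/5 * 4^5
= 6/5 * (16807 - 1024)
= 6/5 * 15783
= 94698/5 = 18939.60

18939.60


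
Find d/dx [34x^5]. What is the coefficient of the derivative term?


We apply the power rule: d/dx [ax^n] = a*n * x^(n-1)
d/dx [34x^5]
= 34 * 5 * x^(5-1)
= 170x^4
The coefficient is 170

170


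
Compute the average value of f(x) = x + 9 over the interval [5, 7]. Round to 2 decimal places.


Average value = 1/(b-a) * integral from a to b of f(x) dx
First compute the integral of x + 9:
F(x) = (1/2)x^2 + 9x
F(7) = 1/2 * 49 + 9 * 7 = 175/2
F(5) = 1/2 * 25 + 9 * 5 = 115/2
Integral = 175/2 - 115/2 = 30
Average = 30 / (7 - 5) = 30 / 2
= 15 = 15.00

15.00


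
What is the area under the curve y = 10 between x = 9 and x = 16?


The area under a constant function y = 10 is a rectangle.
Width = 16 - 9 = 7
Height = 10
Area = width * height
= 7 * 10
= 70

70


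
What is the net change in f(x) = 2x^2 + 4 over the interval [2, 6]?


Net change = f(b) - f(a)
f(x) = 2x^2 + 4
Compute f(6):
f(6) = 2 * 6^2 + 0 * 6 + 4
= 72 + 0 + 4
= 76
Compute f(2):
f(2) = 2 * 2^2 + 0 * 2 + 4
= 8 + 0 + 4
= 12
Net change = 76 - 12 = 64

64


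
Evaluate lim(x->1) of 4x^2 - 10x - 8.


Since polynomials are continuous, we use direct substitution.
lim(x->1) of 4x^2 - 10x - 8
= 4 * 1^2 - 10 * 1 - 8
= 4 - 10 - 8
= -14

-14


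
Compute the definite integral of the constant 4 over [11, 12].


The integral of a constant k over [a, b] equals k * (b - a).
integral from 11 to 12 of 4 dx
= 4 * (12 - 11)
= 4 * 1
= 4

4


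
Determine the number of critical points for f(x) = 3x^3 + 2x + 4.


Find where f'(x) = 0:
f(x) = 3x^3 + 2x + 4
f'(x) = 9x^2 + 2
This is a quadratic in x. Use the discriminant to count real roots.
Discriminant = (0)^2 - 4 * 9 * 2
= 0 - 72
= -72
Since discriminant < 0, f'(x) = 0 has no real solutions.
Number of critical points: 0

0


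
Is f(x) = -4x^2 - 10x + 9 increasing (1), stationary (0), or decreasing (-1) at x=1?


Compute f'(x) to determine behavior:
f'(x) = -8x - 10
f'(1) = -8 * 1 - 10
= -8 - 10
= -18
Since f'(1) < 0, the function is decreasing (-1)

-1


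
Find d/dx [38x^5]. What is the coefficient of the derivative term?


We apply the power rule: d/dx [ax^n] = a*n * x^(n-1)
d/dx [38x^5]
= 38 * 5 * x^(5-1)
= 190x^4
The coefficient is 190

190


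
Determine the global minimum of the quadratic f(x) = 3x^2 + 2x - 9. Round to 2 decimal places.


For a quadratic f(x) = ax^2 + bx + c with a > 0, the minimum is at the vertex.
Vertex x-coordinate: x = -b/(2a)
x = -(2) / (2 * 3)
x = -2/6 = -1/3
Substitute back to find the minimum value:
f(-1/3) = 3 * (-1/3)^2 + 2 * (-1/3) - 9
= 1/3 - 2/3 - 9
= -28/3 ≈ -9.33

-9.33


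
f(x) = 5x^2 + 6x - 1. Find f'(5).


Differentiate term by term using power and sum rules:
f(x) = 5x^2 + 6x - 1
f'(x) = 10x + 6
Substitute x = 5:
f'(5) = 10 * 5 + 6
= 50 + 6
= 56

56


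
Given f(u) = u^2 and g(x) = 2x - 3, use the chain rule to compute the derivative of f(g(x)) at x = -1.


Using the chain rule: (f(g(x)))' = f'(g(x)) * g'(x)
First, find g(-1):
g(-1) = 2 * (-1) - 3 = -5
Next, f'(u) = 2u
And g'(x) = 2
So f'(g(-1)) * g'(-1)
= 2 * (-5) * 2
= -20

-20


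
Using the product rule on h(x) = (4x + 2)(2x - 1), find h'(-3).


Let u(x) = 4x + 2 and v(x) = 2x - 1
u'(x) = 4
v'(x) = 2
Product rule: h'(x) = u'(x)*v(x) + u(x)*v'(x)
= 4 * (2x - 1) + (4x + 2) * 2
At x = -3:
u(-3) = 4 * (-3) + 2 = -10
v(-3) = 2 * (-3) - 1 = -7
h'(-3) = 4 * (-7) + (-10) * 2
= -28 - 20
= -48

-48


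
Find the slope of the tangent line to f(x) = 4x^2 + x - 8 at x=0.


The slope of the tangent line equals f'(x) at the point.
f(x) = 4x^2 + x - 8
f'(x) = 8x + 1
At x = 0:
f'(0) = 8 * 0 + 1
= 0 + 1
= 1

1


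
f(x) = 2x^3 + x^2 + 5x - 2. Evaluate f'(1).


Differentiate f(x) = 2x^3 + x^2 + 5x - 2 term by term:
f'(x) = 6x^2 + 2x + 5
Substitute x = 1:
f'(1) = 6 * 1^2 + 2 * 1 + 5
= 6 + 2 + 5
= 13

13


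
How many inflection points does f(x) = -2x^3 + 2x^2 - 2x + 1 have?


Inflection points occur where f''(x) = 0 and concavity changes.
f(x) = -2x^3 + 2x^2 - 2x + 1
f'(x) = -6x^2 + 4x - 2
f''(x) = -12x + 4
Set f''(x) = 0:
-12x + 4 = 0
x = -4 / (-12) = 1/3
Since f''(x) is linear (degree 1), it changes sign at this point.
Therefore there is exactly 1 inflection point.

1


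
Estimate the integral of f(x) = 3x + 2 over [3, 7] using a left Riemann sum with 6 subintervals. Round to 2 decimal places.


Left Riemann sum uses left endpoints of each subinterval.
Interval: [3, 7], n = 6
dx = (7 - 3) / 6 = 2/3
Left endpoints: [3, 11/3, 13/3, 5, 17/3, 19/3]
f values: [11, 13, 15, 17, 19, 21]
Sum = dx * (sum of f values)
= 2/3 * 96
= 64 = 64.00

64.00


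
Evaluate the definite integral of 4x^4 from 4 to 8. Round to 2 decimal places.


Find the antiderivative of 4x^4:
F(x) = 4/5 * x^5
Apply the Fundamental Theorem of Calculus:
F(8) - F(4)
= 4/5 * 8^5 - 4/5 * 4^5
= 4/5 * (32768 - 1024)
= 4/5 * 31744
= 126976/5 = 25395.20

25395.20


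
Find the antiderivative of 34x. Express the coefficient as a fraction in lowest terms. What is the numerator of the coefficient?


Apply the power rule for integration:
integral of ax^n dx = a/(n+1) * x^(n+1) + C
integral of 34x dx
= 34/2 * x^2 + C
= 17 * x^2 + C
The coefficient in lowest terms is 17 = 17/1, so its numerator is 17

17


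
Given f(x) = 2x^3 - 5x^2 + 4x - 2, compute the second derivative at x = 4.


First derivative:
f'(x) = 6x^2 - 10x + 4
Second derivative:
f''(x) = 12x - 10
Substitute x = 4:
f''(4) = 12 * 4 - 10
= 48 - 10
= 38

38


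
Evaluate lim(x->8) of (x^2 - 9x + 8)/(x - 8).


Direct substitution gives 0/0, so we factor the numerator.
Factor: (x^2 - 9x + 8) = (x - 8)(x - 1)
Cancel the common factor (x - 8):
(x^2 - 9x + 8)/(x - 8) = (x - 1)
Now substitute x = 8:
= (8) - (1) = 7

7


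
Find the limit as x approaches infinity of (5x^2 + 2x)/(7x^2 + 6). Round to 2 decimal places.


For limits at infinity with equal-degree polynomials,
we compare leading coefficients.
Numerator leading term: 5x^2
Denominator leading term: 7x^2
Divide both by x^2:
lim = (5 + 2/x) / (7 + 6/x^2)
As x -> infinity, the 1/x and 1/x^2 terms vanish:
= 5/7 ≈ 0.71

0.71


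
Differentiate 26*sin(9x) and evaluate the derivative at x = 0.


Apply the chain rule to differentiate 26*sin(9x):
d/dx [26*sin(9x)]
= 26 * cos(9x) * d/dx(9x)
= 26 * 9 * cos(9x)
= 234 * cos(9x)
Evaluate at x = 0:
= 234 * cos(0)
= 234 * 1
= 234

234


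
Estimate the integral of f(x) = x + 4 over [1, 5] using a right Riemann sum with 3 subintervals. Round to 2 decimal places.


Right Riemann sum uses right endpoints of each subinterval.
Interval: [1, 5], n = 3
dx = (5 - 1) / 3 = 4/3
Right endpoints: [7/3, 11/3, 5]
f values: [19/3, 23/3, 9]
Sum = dx * (sum of f values)
= 4/3 * 23
= 92/3 ≈ 30.67

30.67


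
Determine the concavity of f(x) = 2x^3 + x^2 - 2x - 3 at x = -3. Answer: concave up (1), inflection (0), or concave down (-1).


Concavity is determined by the sign of f''(x).
f(x) = 2x^3 + x^2 - 2x - 3
f'(x) = 6x^2 + 2x - 2
f''(x) = 12x + 2
f''(-3) = 12 * (-3) + 2
= -36 + 2
= -34
Since f''(-3) < 0, the function is concave down (-1)

-1


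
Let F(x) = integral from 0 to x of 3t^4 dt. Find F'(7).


By the Fundamental Theorem of Calculus (Part 1):
If F(x) = integral from 0 to x of f(t) dt, then F'(x) = f(x)
Here f(t) = 3t^4
So F'(x) = 3x^4
Evaluate at x = 7:
F'(7) = 3 * 7^4
= 3 * 2401
= 7203

7203
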